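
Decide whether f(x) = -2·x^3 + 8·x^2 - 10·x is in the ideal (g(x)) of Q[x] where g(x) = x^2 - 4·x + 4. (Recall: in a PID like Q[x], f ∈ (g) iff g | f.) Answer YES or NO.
In Q[x] the ideal (g) consists of all multiples of g, so f ∈ (g) iff g | f, i.e. iff the remainder of f on division by g is 0. Divide f by g (g is monic, so eliminate the leading term of the running remainder at each step):
  leading term -2·x^3: subtract (-2·x)·g(x) = -2·x^3 + 8·x^2 - 8·x, leaving -2·x
The remainder r(x) = -2·x ≠ 0 (and deg r < deg g), so g ∤ f, i.e. f ∉ (g).

Final answer: NO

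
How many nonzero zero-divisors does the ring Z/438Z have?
In Z/438Z each nonzero element is either a unit (gcd with 438 is 1) or a zero-divisor (gcd > 1). The number of units is φ(438): factorise 438 = 2 · 3 · 73, so φ(438) = (2 − 1) · (3 − 1) · (73 − 1) = 1 · 2 · 72 = 144. The nonzero elements number 438 − 1 = 437. Hence the nonzero zero-divisors number 437 − 144 = 293.

Final answer: Z/438Z has 293 nonzero zero-divisors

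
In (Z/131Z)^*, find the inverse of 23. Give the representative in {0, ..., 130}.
Apply the extended Euclidean algorithm to (131, 23), tracking rows (r, s, t) with s·131 + t·23 = r. Each division r_prev = q·r_cur + r_new produces the new row as (previous row) − q·(current row):
  row A: (131, 1, 0)   [1·131 + 0·23 = 131]
  row B: (23, 0, 1)   [0·131 + 1·23 = 23]
  131 = 5·23 + 16   → row C = row A − 5·row B = (16, 1, −5)   [check: 1·131 − 5·23 = 16]
  23 = 1·16 + 7   → row D = row B − 1·row C = (7, −1, 6)   [check: −1·131 + 6·23 = 7]
  16 = 2·7 + 2   → row E = row C − 2·row D = (2, 3, −17)   [check: 3·131 − 17·23 = 2]
  7 = 3·2 + 1   → row F = row D − 3·row E = (1, −10, 57)   [check: −10·131 + 57·23 = 1]
  2 = 2·1 + 0   → remainder 0, stop. gcd = 1 (last nonzero row F).
The gcd is 1, so 23 is invertible mod 131. The last nonzero row gives −10·131 + 57·23 = 1, so t = 57. So 23^(−1) ≡ 57 (mod 131). Verify: 23 · 57 = 1311 ≡ 1 (mod 131). ✓

Final answer: 23^(−1) ≡ 57 (mod 131)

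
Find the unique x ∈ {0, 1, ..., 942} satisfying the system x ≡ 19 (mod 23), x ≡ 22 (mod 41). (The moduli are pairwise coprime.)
The moduli 23, 41 are pairwise coprime, so by the CRT there is a unique solution mod 23·41 = 943.
Solve by successive substitution. Start with x ≡ 19 (mod 23).
  Combine with x ≡ 22 (mod 41): write x = 19 + 23·t and require 19 + 23·t ≡ 22 (mod 41), i.e. 23·t ≡ 22 − 19 ≡ 3 (mod 41). Since 23^(−1) ≡ 25 (mod 41), t ≡ 25·3 ≡ 34 (mod 41). So x ≡ 19 + 23·34 = 801 (mod 943).
Unique solution in [0, 943): x = 801.

Final answer: x ≡ 801 (mod 943); the representative in [0, 943) is 801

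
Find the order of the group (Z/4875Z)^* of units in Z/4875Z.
(Z/4875Z)^* consists of the classes a with gcd(a, 4875) = 1, so its order is φ(4875). φ is multiplicative, with φ(p^e) = p^e − p^(e−1). Factorise 4875 = 3 · 5^3 · 13. Then
  φ(4875) = (3 − 1) · (5^3 − 5^2) · (13 − 1) = 2 · 100 · 12 = 2400.
Thus |(Z/4875Z)^*| = 2400.

Final answer: |(Z/4875Z)^*| = 2400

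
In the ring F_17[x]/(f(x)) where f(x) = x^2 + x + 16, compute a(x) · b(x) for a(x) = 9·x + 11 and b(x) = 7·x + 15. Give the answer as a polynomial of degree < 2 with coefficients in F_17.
a · b ≡ 13·x + 7 (mod f(x))

Multiply as integer polynomials: a · b = 63·x^2 + 212·x + 165. Reducing coefficients mod 17: a · b ≡ 12·x^2 + 8·x + 12. Now divide by f(x) = x^2 + x + 16 in F_17[x], eliminating the leading term at each step:
  leading term 12·x^2: subtract (12)·f(x) = 12·x^2 + 12·x + 5, leaving 13·x + 7 (coefficients mod 17)
The degree is now < 2, so this is the remainder. Hence a · b ≡ 13·x + 7 in F_17[x]/(f).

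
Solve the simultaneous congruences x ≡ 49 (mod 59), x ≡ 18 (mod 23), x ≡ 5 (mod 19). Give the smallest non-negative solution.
The moduli 59, 23, 19 are pairwise coprime, so by the CRT there is a unique solution mod 59·23·19 = 25783.
Solve by successive substitution. Start with x ≡ 49 (mod 59).
  Combine with x ≡ 18 (mod 23): write x = 49 + 59·t and require 49 + 59·t ≡ 18 (mod 23), i.e. 59·t ≡ 18 − 49 ≡ 15 (mod 23). Since 59^(−1) ≡ 16 (mod 23) (59 ≡ 13 (mod 23)), t ≡ 16·15 ≡ 10 (mod 23). So x ≡ 49 + 59·10 = 639 (mod 1357).
  Combine with x ≡ 5 (mod 19): write x = 639 + 1357·t and require 639 + 1357·t ≡ 5 (mod 19), i.e. 1357·t ≡ 5 − 639 ≡ 12 (mod 19). Since 1357^(−1) ≡ 12 (mod 19) (1357 ≡ 8 (mod 19)), t ≡ 12·12 ≡ 11 (mod 19). So x ≡ 639 + 1357·11 = 15566 (mod 25783).
Unique solution in [0, 25783): x = 15566.

Final answer: x ≡ 15566 (mod 25783); the representative in [0, 25783) is 15566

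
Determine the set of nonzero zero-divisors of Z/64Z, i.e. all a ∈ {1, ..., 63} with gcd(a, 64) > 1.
An element a ∈ Z/64Z (with a ≠ 0) is a zero-divisor iff gcd(a, 64) > 1 (because a is a unit precisely when gcd(a, n) = 1, and in Z/nZ every nonzero, non-unit element is a zero-divisor). Scan a = 1, ..., 63 and keep those with gcd(a, 64) > 1:
  gcd(2, 64) = 2, gcd(4, 64) = 4, gcd(6, 64) = 2, gcd(8, 64) = 8, gcd(10, 64) = 2, gcd(12, 64) = 4, gcd(14, 64) = 2, gcd(16, 64) = 16, gcd(18, 64) = 2, gcd(20, 64) = 4, gcd(22, 64) = 2, gcd(24, 64) = 8, gcd(26, 64) = 2, gcd(28, 64) = 4, gcd(30, 64) = 2, gcd(32, 64) = 32, gcd(34, 64) = 2, gcd(36, 64) = 4, gcd(38, 64) = 2, gcd(40, 64) = 8, gcd(42, 64) = 2, gcd(44, 64) = 4, gcd(46, 64) = 2, gcd(48, 64) = 16, gcd(50, 64) = 2, gcd(52, 64) = 4, gcd(54, 64) = 2, gcd(56, 64) = 8, gcd(58, 64) = 2, gcd(60, 64) = 4, gcd(62, 64) = 2.
All other a ∈ {1, ..., 63} have gcd(a, 64) = 1 and are units. So the nonzero zero-divisors are exactly the 31 values of a appearing in this scan.

Final answer: nonzero zero-divisors of Z/64Z = {2, 4, 6, 8, 10, 12, 14, 16, 18, 20, 22, 24, 26, 28, 30, 32, 34, 36, 38, 40, 42, 44, 46, 48, 50, 52, 54, 56, 58, 60, 62}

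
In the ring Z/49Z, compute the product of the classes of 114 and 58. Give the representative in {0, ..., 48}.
46

Reduce the factors first: 114 ≡ 16, 58 ≡ 9 (mod 49), so 114 · 58 ≡ 16 · 9 (mod 49). 16 · 9 = 144. Dividing by 49: 144 = 2·49 + 46. So (114 · 58) mod 49 = 46.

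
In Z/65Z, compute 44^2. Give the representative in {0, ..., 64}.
Use repeated squaring. Binary(2) = 10. Walk through the bits of the exponent 2 left-to-right: at each bit after the leading one, square the running value, then multiply by 44 if the bit is 1 (always reducing mod 65):
  bit 1 = 1 (leading): start with 44.
  bit 2 = 0: square 44^2 = 1936 ≡ 51 (mod 65).
Final value: 44^2 ≡ 51 (mod 65).

Final answer: 51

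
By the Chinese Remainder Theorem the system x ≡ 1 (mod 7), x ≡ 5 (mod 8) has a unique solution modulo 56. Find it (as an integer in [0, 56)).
x ≡ 29 (mod 56); the representative in [0, 56) is 29

The moduli 7, 8 are pairwise coprime, so by the CRT there is a unique solution mod 7·8 = 56.
Solve by successive substitution. Start with x ≡ 1 (mod 7).
  Combine with x ≡ 5 (mod 8): write x = 1 + 7·t and require 1 + 7·t ≡ 5 (mod 8), i.e. 7·t ≡ 5 − 1 ≡ 4 (mod 8). Since 7^(−1) ≡ 7 (mod 8), t ≡ 7·4 ≡ 4 (mod 8). So x ≡ 1 + 7·4 = 29 (mod 56).
Unique solution in [0, 56): x = 29.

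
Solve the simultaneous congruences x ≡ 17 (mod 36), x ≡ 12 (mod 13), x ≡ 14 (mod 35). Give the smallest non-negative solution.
x ≡ 1169 (mod 16380); the representative in [0, 16380) is 1169

The moduli 36, 13, 35 are pairwise coprime, so by the CRT there is a unique solution mod 36·13·35 = 16380.
Solve by successive substitution. Start with x ≡ 17 (mod 36).
  Combine with x ≡ 12 (mod 13): write x = 17 + 36·t and require 17 + 36·t ≡ 12 (mod 13), i.e. 36·t ≡ 12 − 17 ≡ 8 (mod 13). Since 36^(−1) ≡ 4 (mod 13) (36 ≡ 10 (mod 13)), t ≡ 4·8 ≡ 6 (mod 13). So x ≡ 17 + 36·6 = 233 (mod 468).
  Combine with x ≡ 14 (mod 35): write x = 233 + 468·t and require 233 + 468·t ≡ 14 (mod 35), i.e. 468·t ≡ 14 − 233 ≡ 26 (mod 35). Since 468^(−1) ≡ 27 (mod 35) (468 ≡ 13 (mod 35)), t ≡ 27·26 ≡ 2 (mod 35). So x ≡ 233 + 468·2 = 1169 (mod 16380).
Unique solution in [0, 16380): x = 1169.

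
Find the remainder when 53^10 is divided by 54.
1

Use repeated squaring. Binary(10) = 1010. Walk through the bits of the exponent 10 left-to-right: at each bit after the leading one, square the running value, then multiply by 53 if the bit is 1 (always reducing mod 54):
  bit 1 = 1 (leading): start with 53.
  bit 2 = 0: square 53^2 = 2809 ≡ 1 (mod 54).
  bit 3 = 1: square 1^2 = 1; bit is 1, so multiply 1·53 = 53 (mod 54).
  bit 4 = 0: square 53^2 = 2809 ≡ 1 (mod 54).
Final value: 53^10 ≡ 1 (mod 54).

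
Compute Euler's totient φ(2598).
φ is multiplicative, with φ(p^e) = p^e − p^(e−1). Factorise 2598 = 2 · 3 · 433. Then
  φ(2598) = (2 − 1) · (3 − 1) · (433 − 1) = 1 · 2 · 432 = 864.

Final answer: φ(2598) = 864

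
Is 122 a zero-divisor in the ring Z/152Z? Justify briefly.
gcd(122, 152) = 2 > 1, so 122 is not a unit in Z/152Z. In Z/nZ every nonzero non-unit is a zero-divisor: explicitly, take b = 152/gcd = 76 ≠ 0 (mod 152); then 122·76 = 9272 = 61·152, i.e. 122·76 ≡ 0 (mod 152). So 122 is a zero-divisor.

Final answer: YES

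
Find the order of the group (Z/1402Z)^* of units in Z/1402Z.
|(Z/1402Z)^*| = 700

(Z/1402Z)^* consists of the classes a with gcd(a, 1402) = 1, so its order is φ(1402). φ is multiplicative, with φ(p^e) = p^e − p^(e−1). Factorise 1402 = 2 · 701. Then
  φ(1402) = (2 − 1) · (701 − 1) = 1 · 700 = 700.
Thus |(Z/1402Z)^*| = 700.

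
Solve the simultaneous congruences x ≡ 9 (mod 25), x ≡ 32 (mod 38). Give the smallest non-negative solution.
The moduli 25, 38 are pairwise coprime, so by the CRT there is a unique solution mod 25·38 = 950.
Solve by successive substitution. Start with x ≡ 9 (mod 25).
  Combine with x ≡ 32 (mod 38): write x = 9 + 25·t and require 9 + 25·t ≡ 32 (mod 38), i.e. 25·t ≡ 32 − 9 ≡ 23 (mod 38). Since 25^(−1) ≡ 35 (mod 38), t ≡ 35·23 ≡ 7 (mod 38). So x ≡ 9 + 25·7 = 184 (mod 950).
Unique solution in [0, 950): x = 184.

Final answer: x ≡ 184 (mod 950); the representative in [0, 950) is 184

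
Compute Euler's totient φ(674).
φ(674) = 336

φ is multiplicative, with φ(p^e) = p^e − p^(e−1). Factorise 674 = 2 · 337. Then
  φ(674) = (2 − 1) · (337 − 1) = 1 · 336 = 336.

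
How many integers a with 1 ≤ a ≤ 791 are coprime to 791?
The number of a ∈ {1, ..., 791} with gcd(a, 791) = 1 is by definition Euler's totient φ(791). φ is multiplicative, with φ(p^e) = p^e − p^(e−1). Factorise 791 = 7 · 113. Then
  φ(791) = (7 − 1) · (113 − 1) = 6 · 112 = 672.
So there are 672 such integers.

Final answer: 672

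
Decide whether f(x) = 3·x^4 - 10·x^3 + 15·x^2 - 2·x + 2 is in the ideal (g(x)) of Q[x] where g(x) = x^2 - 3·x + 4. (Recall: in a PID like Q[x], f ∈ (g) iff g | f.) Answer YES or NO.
In Q[x] the ideal (g) consists of all multiples of g, so f ∈ (g) iff g | f, i.e. iff the remainder of f on division by g is 0. Divide f by g (g is monic, so eliminate the leading term of the running remainder at each step):
  leading term 3·x^4: subtract (3·x^2)·g(x) = 3·x^4 - 9·x^3 + 12·x^2, leaving -x^3 + 3·x^2 - 2·x + 2
  leading term -x^3: subtract (-x)·g(x) = -x^3 + 3·x^2 - 4·x, leaving 2·x + 2
The remainder r(x) = 2·x + 2 ≠ 0 (and deg r < deg g), so g ∤ f, i.e. f ∉ (g).

Final answer: NO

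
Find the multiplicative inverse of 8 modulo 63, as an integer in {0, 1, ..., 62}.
8^(−1) ≡ 8 (mod 63)

Apply the extended Euclidean algorithm to (63, 8), tracking rows (r, s, t) with s·63 + t·8 = r. Each division r_prev = q·r_cur + r_new produces the new row as (previous row) − q·(current row):
  row A: (63, 1, 0)   [1·63 + 0·8 = 63]
  row B: (8, 0, 1)   [0·63 + 1·8 = 8]
  63 = 7·8 + 7   → row C = row A − 7·row B = (7, 1, −7)   [check: 1·63 − 7·8 = 7]
  8 = 1·7 + 1   → row D = row B − 1·row C = (1, −1, 8)   [check: −1·63 + 8·8 = 1]
  7 = 7·1 + 0   → remainder 0, stop. gcd = 1 (last nonzero row D).
The gcd is 1, so 8 is invertible mod 63. The last nonzero row gives −1·63 + 8·8 = 1, so t = 8. So 8^(−1) ≡ 8 (mod 63). Verify: 8 · 8 = 64 ≡ 1 (mod 63). ✓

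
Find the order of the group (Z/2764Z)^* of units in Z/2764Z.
(Z/2764Z)^* consists of the classes a with gcd(a, 2764) = 1, so its order is φ(2764). φ is multiplicative, with φ(p^e) = p^e − p^(e−1). Factorise 2764 = 2^2 · 691. Then
  φ(2764) = (2^2 − 2^1) · (691 − 1) = 2 · 690 = 1380.
Thus |(Z/2764Z)^*| = 1380.

Final answer: |(Z/2764Z)^*| = 1380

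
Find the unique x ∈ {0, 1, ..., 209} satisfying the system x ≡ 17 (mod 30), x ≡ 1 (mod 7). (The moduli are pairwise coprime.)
x ≡ 197 (mod 210); the representative in [0, 210) is 197

The moduli 30, 7 are pairwise coprime, so by the CRT there is a unique solution mod 30·7 = 210.
Solve by successive substitution. Start with x ≡ 17 (mod 30).
  Combine with x ≡ 1 (mod 7): write x = 17 + 30·t and require 17 + 30·t ≡ 1 (mod 7), i.e. 30·t ≡ 1 − 17 ≡ 5 (mod 7). Since 30^(−1) ≡ 4 (mod 7) (30 ≡ 2 (mod 7)), t ≡ 4·5 ≡ 6 (mod 7). So x ≡ 17 + 30·6 = 197 (mod 210).
Unique solution in [0, 210): x = 197.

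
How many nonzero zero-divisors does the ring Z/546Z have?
In Z/546Z each nonzero element is either a unit (gcd with 546 is 1) or a zero-divisor (gcd > 1). The number of units is φ(546): factorise 546 = 2 · 3 · 7 · 13, so φ(546) = (2 − 1) · (3 − 1) · (7 − 1) · (13 − 1) = 1 · 2 · 6 · 12 = 144. The nonzero elements number 546 − 1 = 545. Hence the nonzero zero-divisors number 545 − 144 = 401.

Final answer: Z/546Z has 401 nonzero zero-divisors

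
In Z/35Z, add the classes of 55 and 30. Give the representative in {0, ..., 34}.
Reduce the summands first: 55 ≡ 20 (mod 35), so 55 + 30 ≡ 20 + 30 (mod 35). 20 + 30 = 50; 50 = 1·35 + 15, so (55 + 30) mod 35 = 15.

Final answer: 15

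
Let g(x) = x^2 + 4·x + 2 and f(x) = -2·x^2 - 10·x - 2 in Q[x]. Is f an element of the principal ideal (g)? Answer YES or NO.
In Q[x] the ideal (g) consists of all multiples of g, so f ∈ (g) iff g | f, i.e. iff the remainder of f on division by g is 0. Divide f by g (g is monic, so eliminate the leading term of the running remainder at each step):
  leading term -2·x^2: subtract (-2)·g(x) = -2·x^2 - 8·x - 4, leaving 2 - 2·x
The remainder r(x) = 2 - 2·x ≠ 0 (and deg r < deg g), so g ∤ f, i.e. f ∉ (g).

Final answer: NO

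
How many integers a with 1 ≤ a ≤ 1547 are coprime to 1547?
1152

The number of a ∈ {1, ..., 1547} with gcd(a, 1547) = 1 is by definition Euler's totient φ(1547). φ is multiplicative, with φ(p^e) = p^e − p^(e−1). Factorise 1547 = 7 · 13 · 17. Then
  φ(1547) = (7 − 1) · (13 − 1) · (17 − 1) = 6 · 12 · 16 = 1152.
So there are 1152 such integers.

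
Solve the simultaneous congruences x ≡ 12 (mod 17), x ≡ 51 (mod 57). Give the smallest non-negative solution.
The moduli 17, 57 are pairwise coprime, so by the CRT there is a unique solution mod 17·57 = 969.
Solve by successive substitution. Start with x ≡ 12 (mod 17).
  Combine with x ≡ 51 (mod 57): write x = 12 + 17·t and require 12 + 17·t ≡ 51 (mod 57), i.e. 17·t ≡ 51 − 12 ≡ 39 (mod 57). Since 17^(−1) ≡ 47 (mod 57), t ≡ 47·39 ≡ 9 (mod 57). So x ≡ 12 + 17·9 = 165 (mod 969).
Unique solution in [0, 969): x = 165.

Final answer: x ≡ 165 (mod 969); the representative in [0, 969) is 165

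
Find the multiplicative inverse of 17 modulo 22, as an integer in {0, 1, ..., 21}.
Apply the extended Euclidean algorithm to (22, 17), tracking rows (r, s, t) with s·22 + t·17 = r. Each division r_prev = q·r_cur + r_new produces the new row as (previous row) − q·(current row):
  row A: (22, 1, 0)   [1·22 + 0·17 = 22]
  row B: (17, 0, 1)   [0·22 + 1·17 = 17]
  22 = 1·17 + 5   → row C = row A − 1·row B = (5, 1, −1)   [check: 1·22 − 1·17 = 5]
  17 = 3·5 + 2   → row D = row B − 3·row C = (2, −3, 4)   [check: −3·22 + 4·17 = 2]
  5 = 2·2 + 1   → row E = row C − 2·row D = (1, 7, −9)   [check: 7·22 − 9·17 = 1]
  2 = 2·1 + 0   → remainder 0, stop. gcd = 1 (last nonzero row E).
The gcd is 1, so 17 is invertible mod 22. The last nonzero row gives 7·22 − 9·17 = 1, so t = −9. So 17^(−1) ≡ −9 ≡ 13 (mod 22). Verify: 17 · 13 = 221 ≡ 1 (mod 22). ✓

Final answer: 17^(−1) ≡ 13 (mod 22)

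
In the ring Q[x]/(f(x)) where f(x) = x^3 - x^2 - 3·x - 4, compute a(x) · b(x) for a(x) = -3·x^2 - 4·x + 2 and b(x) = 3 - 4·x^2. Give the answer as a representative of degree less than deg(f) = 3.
a · b ≡ 47·x^2 + 120·x + 118 (mod f(x))

First multiply in Q[x] without reducing: a · b = 12·x^4 + 16·x^3 - 17·x^2 - 12·x + 6. Now divide by f(x) = x^3 - x^2 - 3·x - 4, eliminating the leading term at each step:
  leading term 12·x^4: subtract (12·x)·f(x) = 12·x^4 - 12·x^3 - 36·x^2 - 48·x, leaving 28·x^3 + 19·x^2 + 36·x + 6
  leading term 28·x^3: subtract (28)·f(x) = 28·x^3 - 28·x^2 - 84·x - 112, leaving 47·x^2 + 120·x + 118
The degree is now < 3, so this is the remainder. Hence a · b ≡ 47·x^2 + 120·x + 118 in Q[x]/(f).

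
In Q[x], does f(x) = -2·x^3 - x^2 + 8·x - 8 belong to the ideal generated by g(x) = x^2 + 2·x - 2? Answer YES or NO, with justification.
NO

In Q[x] the ideal (g) consists of all multiples of g, so f ∈ (g) iff g | f, i.e. iff the remainder of f on division by g is 0. Divide f by g (g is monic, so eliminate the leading term of the running remainder at each step):
  leading term -2·x^3: subtract (-2·x)·g(x) = -2·x^3 - 4·x^2 + 4·x, leaving 3·x^2 + 4·x - 8
  leading term 3·x^2: subtract (3)·g(x) = 3·x^2 + 6·x - 6, leaving -2·x - 2
The remainder r(x) = -2·x - 2 ≠ 0 (and deg r < deg g), so g ∤ f, i.e. f ∉ (g).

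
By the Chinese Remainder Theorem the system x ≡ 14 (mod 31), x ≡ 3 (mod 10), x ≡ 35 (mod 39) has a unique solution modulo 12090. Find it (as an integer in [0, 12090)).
x ≡ 4013 (mod 12090); the representative in [0, 12090) is 4013

The moduli 31, 10, 39 are pairwise coprime, so by the CRT there is a unique solution mod 31·10·39 = 12090.
Solve by successive substitution. Start with x ≡ 14 (mod 31).
  Combine with x ≡ 3 (mod 10): write x = 14 + 31·t and require 14 + 31·t ≡ 3 (mod 10), i.e. 31·t ≡ 3 − 14 ≡ 9 (mod 10). Since 31^(−1) ≡ 1 (mod 10) (31 ≡ 1 (mod 10)), t ≡ 1·9 ≡ 9 (mod 10). So x ≡ 14 + 31·9 = 293 (mod 310).
  Combine with x ≡ 35 (mod 39): write x = 293 + 310·t and require 293 + 310·t ≡ 35 (mod 39), i.e. 310·t ≡ 35 − 293 ≡ 15 (mod 39). Since 310^(−1) ≡ 19 (mod 39) (310 ≡ 37 (mod 39)), t ≡ 19·15 ≡ 12 (mod 39). So x ≡ 293 + 310·12 = 4013 (mod 12090).
Unique solution in [0, 12090): x = 4013.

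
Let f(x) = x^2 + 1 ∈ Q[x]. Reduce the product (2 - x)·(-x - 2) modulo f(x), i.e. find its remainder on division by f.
a · b ≡ -5 (mod f(x))

First multiply in Q[x] without reducing: a · b = x^2 - 4. Now divide by f(x) = x^2 + 1, eliminating the leading term at each step:
  leading term x^2: subtract (1)·f(x) = x^2 + 1, leaving -5
The degree is now < 2, so this is the remainder. Hence a · b ≡ -5 in Q[x]/(f).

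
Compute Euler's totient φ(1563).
φ(1563) = 1040

φ is multiplicative, with φ(p^e) = p^e − p^(e−1). Factorise 1563 = 3 · 521. Then
  φ(1563) = (3 − 1) · (521 − 1) = 2 · 520 = 1040.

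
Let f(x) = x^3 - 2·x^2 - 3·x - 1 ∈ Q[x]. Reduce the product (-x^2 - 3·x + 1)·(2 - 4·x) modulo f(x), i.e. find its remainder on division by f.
First multiply in Q[x] without reducing: a · b = 4·x^3 + 10·x^2 - 10·x + 2. Now divide by f(x) = x^3 - 2·x^2 - 3·x - 1, eliminating the leading term at each step:
  leading term 4·x^3: subtract (4)·f(x) = 4·x^3 - 8·x^2 - 12·x - 4, leaving 18·x^2 + 2·x + 6
The degree is now < 3, so this is the remainder. Hence a · b ≡ 18·x^2 + 2·x + 6 in Q[x]/(f).

Final answer: a · b ≡ 18·x^2 + 2·x + 6 (mod f(x))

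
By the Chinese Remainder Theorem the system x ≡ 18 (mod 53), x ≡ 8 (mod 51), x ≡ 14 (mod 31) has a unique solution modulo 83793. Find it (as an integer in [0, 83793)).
The moduli 53, 51, 31 are pairwise coprime, so by the CRT there is a unique solution mod 53·51·31 = 83793.
Solve by successive substitution. Start with x ≡ 18 (mod 53).
  Combine with x ≡ 8 (mod 51): write x = 18 + 53·t and require 18 + 53·t ≡ 8 (mod 51), i.e. 53·t ≡ 8 − 18 ≡ 41 (mod 51). Since 53^(−1) ≡ 26 (mod 51) (53 ≡ 2 (mod 51)), t ≡ 26·41 ≡ 46 (mod 51). So x ≡ 18 + 53·46 = 2456 (mod 2703).
  Combine with x ≡ 14 (mod 31): write x = 2456 + 2703·t and require 2456 + 2703·t ≡ 14 (mod 31), i.e. 2703·t ≡ 14 − 2456 ≡ 7 (mod 31). Since 2703^(−1) ≡ 26 (mod 31) (2703 ≡ 6 (mod 31)), t ≡ 26·7 ≡ 27 (mod 31). So x ≡ 2456 + 2703·27 = 75437 (mod 83793).
Unique solution in [0, 83793): x = 75437.

Final answer: x ≡ 75437 (mod 83793); the representative in [0, 83793) is 75437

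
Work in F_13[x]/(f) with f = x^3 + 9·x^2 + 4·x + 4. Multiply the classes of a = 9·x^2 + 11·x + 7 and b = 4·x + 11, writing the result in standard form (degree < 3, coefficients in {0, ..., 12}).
a · b ≡ x^2 + 5·x + 11 (mod f(x))

Multiply as integer polynomials: a · b = 36·x^3 + 143·x^2 + 149·x + 77. Reducing coefficients mod 13: a · b ≡ 10·x^3 + 6·x + 12. Now divide by f(x) = x^3 + 9·x^2 + 4·x + 4 in F_13[x], eliminating the leading term at each step:
  leading term 10·x^3: subtract (10)·f(x) = 10·x^3 + 12·x^2 + x + 1, leaving x^2 + 5·x + 11 (coefficients mod 13)
The degree is now < 3, so this is the remainder. Hence a · b ≡ x^2 + 5·x + 11 in F_13[x]/(f).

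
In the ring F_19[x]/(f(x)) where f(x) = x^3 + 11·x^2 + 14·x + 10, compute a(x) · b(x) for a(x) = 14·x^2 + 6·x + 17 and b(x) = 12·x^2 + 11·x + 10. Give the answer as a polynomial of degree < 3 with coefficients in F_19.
Multiply as integer polynomials: a · b = 168·x^4 + 226·x^3 + 410·x^2 + 247·x + 170. Reducing coefficients mod 19: a · b ≡ 16·x^4 + 17·x^3 + 11·x^2 + 18. Now divide by f(x) = x^3 + 11·x^2 + 14·x + 10 in F_19[x], eliminating the leading term at each step:
  leading term 16·x^4: subtract (16·x)·f(x) = 16·x^4 + 5·x^3 + 15·x^2 + 8·x, leaving 12·x^3 + 15·x^2 + 11·x + 18 (coefficients mod 19)
  leading term 12·x^3: subtract (12)·f(x) = 12·x^3 + 18·x^2 + 16·x + 6, leaving 16·x^2 + 14·x + 12 (coefficients mod 19)
The degree is now < 3, so this is the remainder. Hence a · b ≡ 16·x^2 + 14·x + 12 in F_19[x]/(f).

Final answer: a · b ≡ 16·x^2 + 14·x + 12 (mod f(x))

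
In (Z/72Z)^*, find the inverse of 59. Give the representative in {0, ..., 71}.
59^(−1) ≡ 11 (mod 72)

Apply the extended Euclidean algorithm to (72, 59), tracking rows (r, s, t) with s·72 + t·59 = r. Each division r_prev = q·r_cur + r_new produces the new row as (previous row) − q·(current row):
  row A: (72, 1, 0)   [1·72 + 0·59 = 72]
  row B: (59, 0, 1)   [0·72 + 1·59 = 59]
  72 = 1·59 + 13   → row C = row A − 1·row B = (13, 1, −1)   [check: 1·72 − 1·59 = 13]
  59 = 4·13 + 7   → row D = row B − 4·row C = (7, −4, 5)   [check: −4·72 + 5·59 = 7]
  13 = 1·7 + 6   → row E = row C − 1·row D = (6, 5, −6)   [check: 5·72 − 6·59 = 6]
  7 = 1·6 + 1   → row F = row D − 1·row E = (1, −9, 11)   [check: −9·72 + 11·59 = 1]
  6 = 6·1 + 0   → remainder 0, stop. gcd = 1 (last nonzero row F).
The gcd is 1, so 59 is invertible mod 72. The last nonzero row gives −9·72 + 11·59 = 1, so t = 11. So 59^(−1) ≡ 11 (mod 72). Verify: 59 · 11 = 649 ≡ 1 (mod 72). ✓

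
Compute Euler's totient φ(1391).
φ is multiplicative, with φ(p^e) = p^e − p^(e−1). Factorise 1391 = 13 · 107. Then
  φ(1391) = (13 − 1) · (107 − 1) = 12 · 106 = 1272.

Final answer: φ(1391) = 1272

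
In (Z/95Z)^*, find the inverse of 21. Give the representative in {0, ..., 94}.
21^(−1) ≡ 86 (mod 95)

Apply the extended Euclidean algorithm to (95, 21), tracking rows (r, s, t) with s·95 + t·21 = r. Each division r_prev = q·r_cur + r_new produces the new row as (previous row) − q·(current row):
  row A: (95, 1, 0)   [1·95 + 0·21 = 95]
  row B: (21, 0, 1)   [0·95 + 1·21 = 21]
  95 = 4·21 + 11   → row C = row A − 4·row B = (11, 1, −4)   [check: 1·95 − 4·21 = 11]
  21 = 1·11 + 10   → row D = row B − 1·row C = (10, −1, 5)   [check: −1·95 + 5·21 = 10]
  11 = 1·10 + 1   → row E = row C − 1·row D = (1, 2, −9)   [check: 2·95 − 9·21 = 1]
  10 = 10·1 + 0   → remainder 0, stop. gcd = 1 (last nonzero row E).
The gcd is 1, so 21 is invertible mod 95. The last nonzero row gives 2·95 − 9·21 = 1, so t = −9. So 21^(−1) ≡ −9 ≡ 86 (mod 95). Verify: 21 · 86 = 1806 ≡ 1 (mod 95). ✓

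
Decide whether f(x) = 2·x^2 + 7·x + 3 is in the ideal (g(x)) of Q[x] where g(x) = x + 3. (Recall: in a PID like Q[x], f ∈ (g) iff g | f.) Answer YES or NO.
In Q[x] the ideal (g) consists of all multiples of g, so f ∈ (g) iff g | f, i.e. iff the remainder of f on division by g is 0. Divide f by g (g is monic, so eliminate the leading term of the running remainder at each step):
  leading term 2·x^2: subtract (2·x)·g(x) = 2·x^2 + 6·x, leaving x + 3
  leading term x: subtract (1)·g(x) = x + 3, leaving 0
The remainder is 0, so f(x) = g(x) · h(x) with h(x) = 2·x + 1. Hence g | f, i.e. f ∈ (g).

Final answer: YES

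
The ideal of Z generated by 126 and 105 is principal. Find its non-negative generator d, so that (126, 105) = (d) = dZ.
(126, 105) = (21); d = 21

In the PID Z, (a, b) is generated by gcd(a, b). Compute gcd(126, 105) with the extended Euclidean algorithm, tracking rows (r, s, t) with s·126 + t·105 = r:
  row A: (126, 1, 0)   [1·126 + 0·105 = 126]
  row B: (105, 0, 1)   [0·126 + 1·105 = 105]
  126 = 1·105 + 21   → row C = row A − 1·row B = (21, 1, −1)   [check: 1·126 − 1·105 = 21]
  105 = 5·21 + 0   → remainder 0, stop. gcd = 21 (last nonzero row C).
So gcd(126, 105) = 21, with Bézout identity 1·126 − 1·105 = 21. Containment (⊇): the Bézout identity exhibits 21 as an element of (126, 105), giving (21) ⊆ (126, 105). Containment (⊆): since 21 | 126 and 21 | 105 (126 = 21·6, 105 = 21·5), every Z-linear combination of 126 and 105 is divisible by 21, so (126, 105) ⊆ (21). Therefore (126, 105) = (21), d = 21.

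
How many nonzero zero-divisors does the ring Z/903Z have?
Z/903Z has 398 nonzero zero-divisors

In Z/903Z each nonzero element is either a unit (gcd with 903 is 1) or a zero-divisor (gcd > 1). The number of units is φ(903): factorise 903 = 3 · 7 · 43, so φ(903) = (3 − 1) · (7 − 1) · (43 − 1) = 2 · 6 · 42 = 504. The nonzero elements number 903 − 1 = 902. Hence the nonzero zero-divisors number 902 − 504 = 398.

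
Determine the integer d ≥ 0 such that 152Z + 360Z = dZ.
(152, 360) = (8); d = 8

In the PID Z, (a, b) is generated by gcd(a, b). Compute gcd(360, 152) with the extended Euclidean algorithm, tracking rows (r, s, t) with s·360 + t·152 = r:
  row A: (360, 1, 0)   [1·360 + 0·152 = 360]
  row B: (152, 0, 1)   [0·360 + 1·152 = 152]
  360 = 2·152 + 56   → row C = row A − 2·row B = (56, 1, −2)   [check: 1·360 − 2·152 = 56]
  152 = 2·56 + 40   → row D = row B − 2·row C = (40, −2, 5)   [check: −2·360 + 5·152 = 40]
  56 = 1·40 + 16   → row E = row C − 1·row D = (16, 3, −7)   [check: 3·360 − 7·152 = 16]
  40 = 2·16 + 8   → row F = row D − 2·row E = (8, −8, 19)   [check: −8·360 + 19·152 = 8]
  16 = 2·8 + 0   → remainder 0, stop. gcd = 8 (last nonzero row F).
So gcd(152, 360) = 8, with Bézout identity −8·360 + 19·152 = 8. Containment (⊇): the Bézout identity exhibits 8 as an element of (152, 360), giving (8) ⊆ (152, 360). Containment (⊆): since 8 | 152 and 8 | 360 (152 = 8·19, 360 = 8·45), every Z-linear combination of 152 and 360 is divisible by 8, so (152, 360) ⊆ (8). Therefore (152, 360) = (8), d = 8.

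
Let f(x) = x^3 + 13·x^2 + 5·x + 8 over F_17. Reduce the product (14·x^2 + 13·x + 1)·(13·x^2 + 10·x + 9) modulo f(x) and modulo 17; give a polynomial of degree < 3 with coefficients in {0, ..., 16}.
a · b ≡ 5·x^2 + 14·x + 9 (mod f(x))

Multiply as integer polynomials: a · b = 182·x^4 + 309·x^3 + 269·x^2 + 127·x + 9. Reducing coefficients mod 17: a · b ≡ 12·x^4 + 3·x^3 + 14·x^2 + 8·x + 9. Now divide by f(x) = x^3 + 13·x^2 + 5·x + 8 in F_17[x], eliminating the leading term at each step:
  leading term 12·x^4: subtract (12·x)·f(x) = 12·x^4 + 3·x^3 + 9·x^2 + 11·x, leaving 5·x^2 + 14·x + 9 (coefficients mod 17)
The degree is now < 3, so this is the remainder. Hence a · b ≡ 5·x^2 + 14·x + 9 in F_17[x]/(f).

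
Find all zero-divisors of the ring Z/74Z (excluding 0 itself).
An element a ∈ Z/74Z (with a ≠ 0) is a zero-divisor iff gcd(a, 74) > 1 (because a is a unit precisely when gcd(a, n) = 1, and in Z/nZ every nonzero, non-unit element is a zero-divisor). Scan a = 1, ..., 73 and keep those with gcd(a, 74) > 1:
  gcd(2, 74) = 2, gcd(4, 74) = 2, gcd(6, 74) = 2, gcd(8, 74) = 2, gcd(10, 74) = 2, gcd(12, 74) = 2, gcd(14, 74) = 2, gcd(16, 74) = 2, gcd(18, 74) = 2, gcd(20, 74) = 2, gcd(22, 74) = 2, gcd(24, 74) = 2, gcd(26, 74) = 2, gcd(28, 74) = 2, gcd(30, 74) = 2, gcd(32, 74) = 2, gcd(34, 74) = 2, gcd(36, 74) = 2, gcd(37, 74) = 37, gcd(38, 74) = 2, gcd(40, 74) = 2, gcd(42, 74) = 2, gcd(44, 74) = 2, gcd(46, 74) = 2, gcd(48, 74) = 2, gcd(50, 74) = 2, gcd(52, 74) = 2, gcd(54, 74) = 2, gcd(56, 74) = 2, gcd(58, 74) = 2, gcd(60, 74) = 2, gcd(62, 74) = 2, gcd(64, 74) = 2, gcd(66, 74) = 2, gcd(68, 74) = 2, gcd(70, 74) = 2, gcd(72, 74) = 2.
All other a ∈ {1, ..., 73} have gcd(a, 74) = 1 and are units. So the nonzero zero-divisors are exactly the 37 values of a appearing in this scan.

Final answer: nonzero zero-divisors of Z/74Z = {2, 4, 6, 8, 10, 12, 14, 16, 18, 20, 22, 24, 26, 28, 30, 32, 34, 36, 37, 38, 40, 42, 44, 46, 48, 50, 52, 54, 56, 58, 60, 62, 64, 66, 68, 70, 72}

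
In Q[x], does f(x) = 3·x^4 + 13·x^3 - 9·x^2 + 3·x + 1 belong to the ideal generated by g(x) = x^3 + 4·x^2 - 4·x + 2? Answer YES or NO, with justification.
In Q[x] the ideal (g) consists of all multiples of g, so f ∈ (g) iff g | f, i.e. iff the remainder of f on division by g is 0. Divide f by g (g is monic, so eliminate the leading term of the running remainder at each step):
  leading term 3·x^4: subtract (3·x)·g(x) = 3·x^4 + 12·x^3 - 12·x^2 + 6·x, leaving x^3 + 3·x^2 - 3·x + 1
  leading term x^3: subtract (1)·g(x) = x^3 + 4·x^2 - 4·x + 2, leaving -x^2 + x - 1
The remainder r(x) = -x^2 + x - 1 ≠ 0 (and deg r < deg g), so g ∤ f, i.e. f ∉ (g).

Final answer: NO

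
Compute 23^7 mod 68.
31

Use repeated squaring. Binary(7) = 111. Walk through the bits of the exponent 7 left-to-right: at each bit after the leading one, square the running value, then multiply by 23 if the bit is 1 (always reducing mod 68):
  bit 1 = 1 (leading): start with 23.
  bit 2 = 1: square 23^2 = 529 ≡ 53; bit is 1, so multiply 53·23 = 1219 ≡ 63 (mod 68).
  bit 3 = 1: square 63^2 = 3969 ≡ 25; bit is 1, so multiply 25·23 = 575 ≡ 31 (mod 68).
Final value: 23^7 ≡ 31 (mod 68).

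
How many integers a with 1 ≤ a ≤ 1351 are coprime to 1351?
The number of a ∈ {1, ..., 1351} with gcd(a, 1351) = 1 is by definition Euler's totient φ(1351). φ is multiplicative, with φ(p^e) = p^e − p^(e−1). Factorise 1351 = 7 · 193. Then
  φ(1351) = (7 − 1) · (193 − 1) = 6 · 192 = 1152.
So there are 1152 such integers.

Final answer: 1152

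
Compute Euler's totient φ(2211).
φ is multiplicative, with φ(p^e) = p^e − p^(e−1). Factorise 2211 = 3 · 11 · 67. Then
  φ(2211) = (3 − 1) · (11 − 1) · (67 − 1) = 2 · 10 · 66 = 1320.

Final answer: φ(2211) = 1320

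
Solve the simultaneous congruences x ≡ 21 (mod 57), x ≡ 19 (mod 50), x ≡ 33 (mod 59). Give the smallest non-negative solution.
x ≡ 100569 (mod 168150); the representative in [0, 168150) is 100569

The moduli 57, 50, 59 are pairwise coprime, so by the CRT there is a unique solution mod 57·50·59 = 168150.
Solve by successive substitution. Start with x ≡ 21 (mod 57).
  Combine with x ≡ 19 (mod 50): write x = 21 + 57·t and require 21 + 57·t ≡ 19 (mod 50), i.e. 57·t ≡ 19 − 21 ≡ 48 (mod 50). Since 57^(−1) ≡ 43 (mod 50) (57 ≡ 7 (mod 50)), t ≡ 43·48 ≡ 14 (mod 50). So x ≡ 21 + 57·14 = 819 (mod 2850).
  Combine with x ≡ 33 (mod 59): write x = 819 + 2850·t and require 819 + 2850·t ≡ 33 (mod 59), i.e. 2850·t ≡ 33 − 819 ≡ 40 (mod 59). Since 2850^(−1) ≡ 23 (mod 59) (2850 ≡ 18 (mod 59)), t ≡ 23·40 ≡ 35 (mod 59). So x ≡ 819 + 2850·35 = 100569 (mod 168150).
Unique solution in [0, 168150): x = 100569.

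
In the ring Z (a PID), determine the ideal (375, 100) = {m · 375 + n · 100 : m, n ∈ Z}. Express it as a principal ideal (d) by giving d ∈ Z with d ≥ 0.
(375, 100) = (25); d = 25

In the PID Z, (a, b) is generated by gcd(a, b). Compute gcd(375, 100) with the extended Euclidean algorithm, tracking rows (r, s, t) with s·375 + t·100 = r:
  row A: (375, 1, 0)   [1·375 + 0·100 = 375]
  row B: (100, 0, 1)   [0·375 + 1·100 = 100]
  375 = 3·100 + 75   → row C = row A − 3·row B = (75, 1, −3)   [check: 1·375 − 3·100 = 75]
  100 = 1·75 + 25   → row D = row B − 1·row C = (25, −1, 4)   [check: −1·375 + 4·100 = 25]
  75 = 3·25 + 0   → remainder 0, stop. gcd = 25 (last nonzero row D).
So gcd(375, 100) = 25, with Bézout identity −1·375 + 4·100 = 25. Containment (⊇): the Bézout identity exhibits 25 as an element of (375, 100), giving (25) ⊆ (375, 100). Containment (⊆): since 25 | 375 and 25 | 100 (375 = 25·15, 100 = 25·4), every Z-linear combination of 375 and 100 is divisible by 25, so (375, 100) ⊆ (25). Therefore (375, 100) = (25), d = 25.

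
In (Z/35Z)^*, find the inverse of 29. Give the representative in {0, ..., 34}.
29^(−1) ≡ 29 (mod 35)

Apply the extended Euclidean algorithm to (35, 29), tracking rows (r, s, t) with s·35 + t·29 = r. Each division r_prev = q·r_cur + r_new produces the new row as (previous row) − q·(current row):
  row A: (35, 1, 0)   [1·35 + 0·29 = 35]
  row B: (29, 0, 1)   [0·35 + 1·29 = 29]
  35 = 1·29 + 6   → row C = row A − 1·row B = (6, 1, −1)   [check: 1·35 − 1·29 = 6]
  29 = 4·6 + 5   → row D = row B − 4·row C = (5, −4, 5)   [check: −4·35 + 5·29 = 5]
  6 = 1·5 + 1   → row E = row C − 1·row D = (1, 5, −6)   [check: 5·35 − 6·29 = 1]
  5 = 5·1 + 0   → remainder 0, stop. gcd = 1 (last nonzero row E).
The gcd is 1, so 29 is invertible mod 35. The last nonzero row gives 5·35 − 6·29 = 1, so t = −6. So 29^(−1) ≡ −6 ≡ 29 (mod 35). Verify: 29 · 29 = 841 ≡ 1 (mod 35). ✓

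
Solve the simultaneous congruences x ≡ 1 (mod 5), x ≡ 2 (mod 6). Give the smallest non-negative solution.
x ≡ 26 (mod 30); the representative in [0, 30) is 26

The moduli 5, 6 are pairwise coprime, so by the CRT there is a unique solution mod 5·6 = 30.
Solve by successive substitution. Start with x ≡ 1 (mod 5).
  Combine with x ≡ 2 (mod 6): write x = 1 + 5·t and require 1 + 5·t ≡ 2 (mod 6), i.e. 5·t ≡ 2 − 1 ≡ 1 (mod 6). Since 5^(−1) ≡ 5 (mod 6), t ≡ 5·1 ≡ 5 (mod 6). So x ≡ 1 + 5·5 = 26 (mod 30).
Unique solution in [0, 30): x = 26.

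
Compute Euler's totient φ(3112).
φ(3112) = 1552

φ is multiplicative, with φ(p^e) = p^e − p^(e−1). Factorise 3112 = 2^3 · 389. Then
  φ(3112) = (2^3 − 2^2) · (389 − 1) = 4 · 388 = 1552.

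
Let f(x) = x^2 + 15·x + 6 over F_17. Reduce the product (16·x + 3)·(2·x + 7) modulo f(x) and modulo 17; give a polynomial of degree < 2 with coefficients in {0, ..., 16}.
Multiply as integer polynomials: a · b = 32·x^2 + 118·x + 21. Reducing coefficients mod 17: a · b ≡ 15·x^2 + 16·x + 4. Now divide by f(x) = x^2 + 15·x + 6 in F_17[x], eliminating the leading term at each step:
  leading term 15·x^2: subtract (15)·f(x) = 15·x^2 + 4·x + 5, leaving 12·x + 16 (coefficients mod 17)
The degree is now < 2, so this is the remainder. Hence a · b ≡ 12·x + 16 in F_17[x]/(f).

Final answer: a · b ≡ 12·x + 16 (mod f(x))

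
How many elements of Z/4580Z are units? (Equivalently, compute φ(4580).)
An element a ∈ Z/4580Z is a unit iff gcd(a, 4580) = 1, so the number of units is φ(4580). φ is multiplicative, with φ(p^e) = p^e − p^(e−1). Factorise 4580 = 2^2 · 5 · 229. Then
  φ(4580) = (2^2 − 2^1) · (5 − 1) · (229 − 1) = 2 · 4 · 228 = 1824.

Final answer: Z/4580Z has φ(4580) = 1824 units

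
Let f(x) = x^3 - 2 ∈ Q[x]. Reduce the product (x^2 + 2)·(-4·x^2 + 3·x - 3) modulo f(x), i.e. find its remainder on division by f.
a · b ≡ -11·x^2 - 2·x (mod f(x))

First multiply in Q[x] without reducing: a · b = -4·x^4 + 3·x^3 - 11·x^2 + 6·x - 6. Now divide by f(x) = x^3 - 2, eliminating the leading term at each step:
  leading term -4·x^4: subtract (-4·x)·f(x) = -4·x^4 + 8·x, leaving 3·x^3 - 11·x^2 - 2·x - 6
  leading term 3·x^3: subtract (3)·f(x) = 3·x^3 - 6, leaving -11·x^2 - 2·x
The degree is now < 3, so this is the remainder. Hence a · b ≡ -11·x^2 - 2·x in Q[x]/(f).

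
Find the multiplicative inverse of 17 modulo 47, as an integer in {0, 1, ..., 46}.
17^(−1) ≡ 36 (mod 47)

Apply the extended Euclidean algorithm to (47, 17), tracking rows (r, s, t) with s·47 + t·17 = r. Each division r_prev = q·r_cur + r_new produces the new row as (previous row) − q·(current row):
  row A: (47, 1, 0)   [1·47 + 0·17 = 47]
  row B: (17, 0, 1)   [0·47 + 1·17 = 17]
  47 = 2·17 + 13   → row C = row A − 2·row B = (13, 1, −2)   [check: 1·47 − 2·17 = 13]
  17 = 1·13 + 4   → row D = row B − 1·row C = (4, −1, 3)   [check: −1·47 + 3·17 = 4]
  13 = 3·4 + 1   → row E = row C − 3·row D = (1, 4, −11)   [check: 4·47 − 11·17 = 1]
  4 = 4·1 + 0   → remainder 0, stop. gcd = 1 (last nonzero row E).
The gcd is 1, so 17 is invertible mod 47. The last nonzero row gives 4·47 − 11·17 = 1, so t = −11. So 17^(−1) ≡ −11 ≡ 36 (mod 47). Verify: 17 · 36 = 612 ≡ 1 (mod 47). ✓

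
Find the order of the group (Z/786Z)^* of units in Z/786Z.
|(Z/786Z)^*| = 260

(Z/786Z)^* consists of the classes a with gcd(a, 786) = 1, so its order is φ(786). φ is multiplicative, with φ(p^e) = p^e − p^(e−1). Factorise 786 = 2 · 3 · 131. Then
  φ(786) = (2 − 1) · (3 − 1) · (131 − 1) = 1 · 2 · 130 = 260.
Thus |(Z/786Z)^*| = 260.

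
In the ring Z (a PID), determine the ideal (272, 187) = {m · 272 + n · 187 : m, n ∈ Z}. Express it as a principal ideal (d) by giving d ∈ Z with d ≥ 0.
(272, 187) = (17); d = 17

In the PID Z, (a, b) is generated by gcd(a, b). Compute gcd(272, 187) with the extended Euclidean algorithm, tracking rows (r, s, t) with s·272 + t·187 = r:
  row A: (272, 1, 0)   [1·272 + 0·187 = 272]
  row B: (187, 0, 1)   [0·272 + 1·187 = 187]
  272 = 1·187 + 85   → row C = row A − 1·row B = (85, 1, −1)   [check: 1·272 − 1·187 = 85]
  187 = 2·85 + 17   → row D = row B − 2·row C = (17, −2, 3)   [check: −2·272 + 3·187 = 17]
  85 = 5·17 + 0   → remainder 0, stop. gcd = 17 (last nonzero row D).
So gcd(272, 187) = 17, with Bézout identity −2·272 + 3·187 = 17. Containment (⊇): the Bézout identity exhibits 17 as an element of (272, 187), giving (17) ⊆ (272, 187). Containment (⊆): since 17 | 272 and 17 | 187 (272 = 17·16, 187 = 17·11), every Z-linear combination of 272 and 187 is divisible by 17, so (272, 187) ⊆ (17). Therefore (272, 187) = (17), d = 17.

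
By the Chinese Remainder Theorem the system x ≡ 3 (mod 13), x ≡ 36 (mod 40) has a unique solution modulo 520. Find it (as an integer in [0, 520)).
The moduli 13, 40 are pairwise coprime, so by the CRT there is a unique solution mod 13·40 = 520.
Solve by successive substitution. Start with x ≡ 3 (mod 13).
  Combine with x ≡ 36 (mod 40): write x = 3 + 13·t and require 3 + 13·t ≡ 36 (mod 40), i.e. 13·t ≡ 36 − 3 ≡ 33 (mod 40). Since 13^(−1) ≡ 37 (mod 40), t ≡ 37·33 ≡ 21 (mod 40). So x ≡ 3 + 13·21 = 276 (mod 520).
Unique solution in [0, 520): x = 276.

Final answer: x ≡ 276 (mod 520); the representative in [0, 520) is 276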